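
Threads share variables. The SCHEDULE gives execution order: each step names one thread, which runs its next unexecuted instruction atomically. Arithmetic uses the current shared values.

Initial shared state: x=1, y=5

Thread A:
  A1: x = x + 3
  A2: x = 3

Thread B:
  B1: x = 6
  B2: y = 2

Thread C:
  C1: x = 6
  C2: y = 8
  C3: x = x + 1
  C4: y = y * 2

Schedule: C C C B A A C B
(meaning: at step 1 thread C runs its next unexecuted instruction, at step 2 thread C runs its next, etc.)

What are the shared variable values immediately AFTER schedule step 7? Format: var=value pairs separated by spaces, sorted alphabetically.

Step 1: thread C executes C1 (x = 6). Shared: x=6 y=5. PCs: A@0 B@0 C@1
Step 2: thread C executes C2 (y = 8). Shared: x=6 y=8. PCs: A@0 B@0 C@2
Step 3: thread C executes C3 (x = x + 1). Shared: x=7 y=8. PCs: A@0 B@0 C@3
Step 4: thread B executes B1 (x = 6). Shared: x=6 y=8. PCs: A@0 B@1 C@3
Step 5: thread A executes A1 (x = x + 3). Shared: x=9 y=8. PCs: A@1 B@1 C@3
Step 6: thread A executes A2 (x = 3). Shared: x=3 y=8. PCs: A@2 B@1 C@3
Step 7: thread C executes C4 (y = y * 2). Shared: x=3 y=16. PCs: A@2 B@1 C@4

Answer: x=3 y=16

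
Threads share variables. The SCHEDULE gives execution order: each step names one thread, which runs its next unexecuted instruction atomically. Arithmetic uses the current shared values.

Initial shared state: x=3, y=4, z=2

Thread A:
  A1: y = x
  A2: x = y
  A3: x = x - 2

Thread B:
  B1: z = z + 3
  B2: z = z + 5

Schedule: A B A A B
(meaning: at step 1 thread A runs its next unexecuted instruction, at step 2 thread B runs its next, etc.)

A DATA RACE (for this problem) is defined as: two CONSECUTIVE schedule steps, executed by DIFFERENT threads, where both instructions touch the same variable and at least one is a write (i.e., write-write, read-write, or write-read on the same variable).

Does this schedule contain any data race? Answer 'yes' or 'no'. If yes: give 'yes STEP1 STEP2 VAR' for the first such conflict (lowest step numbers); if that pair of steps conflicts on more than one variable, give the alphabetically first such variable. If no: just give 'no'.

Steps 1,2: A(r=x,w=y) vs B(r=z,w=z). No conflict.
Steps 2,3: B(r=z,w=z) vs A(r=y,w=x). No conflict.
Steps 3,4: same thread (A). No race.
Steps 4,5: A(r=x,w=x) vs B(r=z,w=z). No conflict.

Answer: no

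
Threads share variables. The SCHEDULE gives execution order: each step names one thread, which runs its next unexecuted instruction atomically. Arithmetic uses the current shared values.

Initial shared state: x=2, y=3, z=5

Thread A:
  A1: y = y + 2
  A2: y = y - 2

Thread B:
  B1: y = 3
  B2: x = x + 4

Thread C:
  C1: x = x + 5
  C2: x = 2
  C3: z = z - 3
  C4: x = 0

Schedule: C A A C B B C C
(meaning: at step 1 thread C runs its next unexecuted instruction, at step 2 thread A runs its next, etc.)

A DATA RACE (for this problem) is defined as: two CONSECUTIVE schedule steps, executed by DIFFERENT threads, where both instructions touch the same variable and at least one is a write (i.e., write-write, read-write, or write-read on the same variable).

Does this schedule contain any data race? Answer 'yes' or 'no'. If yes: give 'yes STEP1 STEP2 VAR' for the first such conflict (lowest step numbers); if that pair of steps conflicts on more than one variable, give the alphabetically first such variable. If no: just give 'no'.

Steps 1,2: C(r=x,w=x) vs A(r=y,w=y). No conflict.
Steps 2,3: same thread (A). No race.
Steps 3,4: A(r=y,w=y) vs C(r=-,w=x). No conflict.
Steps 4,5: C(r=-,w=x) vs B(r=-,w=y). No conflict.
Steps 5,6: same thread (B). No race.
Steps 6,7: B(r=x,w=x) vs C(r=z,w=z). No conflict.
Steps 7,8: same thread (C). No race.

Answer: no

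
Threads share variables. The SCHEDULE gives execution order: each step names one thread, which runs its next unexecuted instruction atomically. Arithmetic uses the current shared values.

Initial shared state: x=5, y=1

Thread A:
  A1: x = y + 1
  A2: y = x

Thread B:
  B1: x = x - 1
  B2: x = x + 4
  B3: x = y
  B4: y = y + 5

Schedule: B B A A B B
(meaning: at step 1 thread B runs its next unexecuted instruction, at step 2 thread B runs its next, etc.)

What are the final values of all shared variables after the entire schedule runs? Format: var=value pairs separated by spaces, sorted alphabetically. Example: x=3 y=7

Step 1: thread B executes B1 (x = x - 1). Shared: x=4 y=1. PCs: A@0 B@1
Step 2: thread B executes B2 (x = x + 4). Shared: x=8 y=1. PCs: A@0 B@2
Step 3: thread A executes A1 (x = y + 1). Shared: x=2 y=1. PCs: A@1 B@2
Step 4: thread A executes A2 (y = x). Shared: x=2 y=2. PCs: A@2 B@2
Step 5: thread B executes B3 (x = y). Shared: x=2 y=2. PCs: A@2 B@3
Step 6: thread B executes B4 (y = y + 5). Shared: x=2 y=7. PCs: A@2 B@4

Answer: x=2 y=7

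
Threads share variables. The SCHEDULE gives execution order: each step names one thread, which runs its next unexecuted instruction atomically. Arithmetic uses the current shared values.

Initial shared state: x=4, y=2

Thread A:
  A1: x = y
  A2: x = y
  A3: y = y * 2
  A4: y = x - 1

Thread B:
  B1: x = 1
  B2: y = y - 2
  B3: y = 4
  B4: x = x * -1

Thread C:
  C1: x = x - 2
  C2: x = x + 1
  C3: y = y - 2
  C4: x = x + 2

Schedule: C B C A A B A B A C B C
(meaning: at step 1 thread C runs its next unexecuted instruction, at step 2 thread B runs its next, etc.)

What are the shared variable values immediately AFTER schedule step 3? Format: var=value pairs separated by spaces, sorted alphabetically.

Step 1: thread C executes C1 (x = x - 2). Shared: x=2 y=2. PCs: A@0 B@0 C@1
Step 2: thread B executes B1 (x = 1). Shared: x=1 y=2. PCs: A@0 B@1 C@1
Step 3: thread C executes C2 (x = x + 1). Shared: x=2 y=2. PCs: A@0 B@1 C@2

Answer: x=2 y=2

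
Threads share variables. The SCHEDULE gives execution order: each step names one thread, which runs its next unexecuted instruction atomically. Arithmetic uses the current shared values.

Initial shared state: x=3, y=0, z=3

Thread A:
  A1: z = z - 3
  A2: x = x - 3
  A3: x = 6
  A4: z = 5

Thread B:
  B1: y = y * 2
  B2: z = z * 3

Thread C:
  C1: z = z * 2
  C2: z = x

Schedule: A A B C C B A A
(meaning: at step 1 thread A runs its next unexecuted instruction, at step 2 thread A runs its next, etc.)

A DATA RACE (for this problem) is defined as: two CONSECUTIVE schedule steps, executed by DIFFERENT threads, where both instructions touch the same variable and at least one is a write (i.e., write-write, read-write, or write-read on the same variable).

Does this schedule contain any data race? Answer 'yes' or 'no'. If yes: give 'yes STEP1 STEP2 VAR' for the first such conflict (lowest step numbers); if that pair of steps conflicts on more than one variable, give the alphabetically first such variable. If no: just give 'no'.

Steps 1,2: same thread (A). No race.
Steps 2,3: A(r=x,w=x) vs B(r=y,w=y). No conflict.
Steps 3,4: B(r=y,w=y) vs C(r=z,w=z). No conflict.
Steps 4,5: same thread (C). No race.
Steps 5,6: C(z = x) vs B(z = z * 3). RACE on z (W-W).
Steps 6,7: B(r=z,w=z) vs A(r=-,w=x). No conflict.
Steps 7,8: same thread (A). No race.
First conflict at steps 5,6.

Answer: yes 5 6 z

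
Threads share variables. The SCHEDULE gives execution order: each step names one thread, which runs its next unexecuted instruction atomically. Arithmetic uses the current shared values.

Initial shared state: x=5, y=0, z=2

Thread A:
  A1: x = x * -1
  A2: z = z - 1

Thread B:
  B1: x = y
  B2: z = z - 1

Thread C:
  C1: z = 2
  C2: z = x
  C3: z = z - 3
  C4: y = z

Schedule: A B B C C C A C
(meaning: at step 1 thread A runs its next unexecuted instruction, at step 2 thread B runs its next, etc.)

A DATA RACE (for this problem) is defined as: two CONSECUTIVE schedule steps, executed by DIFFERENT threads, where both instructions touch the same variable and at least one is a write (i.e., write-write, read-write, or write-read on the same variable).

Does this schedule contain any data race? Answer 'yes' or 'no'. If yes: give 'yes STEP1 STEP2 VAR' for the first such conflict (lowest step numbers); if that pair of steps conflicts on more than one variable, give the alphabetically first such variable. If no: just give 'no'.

Steps 1,2: A(x = x * -1) vs B(x = y). RACE on x (W-W).
Steps 2,3: same thread (B). No race.
Steps 3,4: B(z = z - 1) vs C(z = 2). RACE on z (W-W).
Steps 4,5: same thread (C). No race.
Steps 5,6: same thread (C). No race.
Steps 6,7: C(z = z - 3) vs A(z = z - 1). RACE on z (W-W).
Steps 7,8: A(z = z - 1) vs C(y = z). RACE on z (W-R).
First conflict at steps 1,2.

Answer: yes 1 2 x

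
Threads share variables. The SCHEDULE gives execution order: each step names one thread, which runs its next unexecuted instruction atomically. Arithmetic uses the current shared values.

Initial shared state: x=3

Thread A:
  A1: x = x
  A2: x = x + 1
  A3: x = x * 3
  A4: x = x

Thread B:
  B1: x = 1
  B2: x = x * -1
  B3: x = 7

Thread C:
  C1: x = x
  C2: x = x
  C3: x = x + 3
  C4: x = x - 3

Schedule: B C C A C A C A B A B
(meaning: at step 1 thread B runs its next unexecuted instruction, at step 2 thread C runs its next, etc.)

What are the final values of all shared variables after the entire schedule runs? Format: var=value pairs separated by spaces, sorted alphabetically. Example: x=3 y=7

Answer: x=7

Derivation:
Step 1: thread B executes B1 (x = 1). Shared: x=1. PCs: A@0 B@1 C@0
Step 2: thread C executes C1 (x = x). Shared: x=1. PCs: A@0 B@1 C@1
Step 3: thread C executes C2 (x = x). Shared: x=1. PCs: A@0 B@1 C@2
Step 4: thread A executes A1 (x = x). Shared: x=1. PCs: A@1 B@1 C@2
Step 5: thread C executes C3 (x = x + 3). Shared: x=4. PCs: A@1 B@1 C@3
Step 6: thread A executes A2 (x = x + 1). Shared: x=5. PCs: A@2 B@1 C@3
Step 7: thread C executes C4 (x = x - 3). Shared: x=2. PCs: A@2 B@1 C@4
Step 8: thread A executes A3 (x = x * 3). Shared: x=6. PCs: A@3 B@1 C@4
Step 9: thread B executes B2 (x = x * -1). Shared: x=-6. PCs: A@3 B@2 C@4
Step 10: thread A executes A4 (x = x). Shared: x=-6. PCs: A@4 B@2 C@4
Step 11: thread B executes B3 (x = 7). Shared: x=7. PCs: A@4 B@3 C@4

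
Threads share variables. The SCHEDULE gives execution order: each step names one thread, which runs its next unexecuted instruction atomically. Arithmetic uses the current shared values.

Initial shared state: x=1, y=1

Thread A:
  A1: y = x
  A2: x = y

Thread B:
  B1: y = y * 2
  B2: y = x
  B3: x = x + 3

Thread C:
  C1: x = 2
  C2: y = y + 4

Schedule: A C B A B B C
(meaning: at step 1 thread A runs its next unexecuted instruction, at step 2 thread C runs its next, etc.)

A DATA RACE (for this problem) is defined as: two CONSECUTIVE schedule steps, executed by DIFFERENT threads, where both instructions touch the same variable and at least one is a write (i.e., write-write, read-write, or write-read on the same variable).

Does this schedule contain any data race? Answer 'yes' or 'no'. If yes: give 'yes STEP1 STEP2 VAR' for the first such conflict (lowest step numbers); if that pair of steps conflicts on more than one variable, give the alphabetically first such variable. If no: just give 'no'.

Answer: yes 1 2 x

Derivation:
Steps 1,2: A(y = x) vs C(x = 2). RACE on x (R-W).
Steps 2,3: C(r=-,w=x) vs B(r=y,w=y). No conflict.
Steps 3,4: B(y = y * 2) vs A(x = y). RACE on y (W-R).
Steps 4,5: A(x = y) vs B(y = x). RACE on x (W-R), y (R-W). Multiple vars; alphabetically first is x.
Steps 5,6: same thread (B). No race.
Steps 6,7: B(r=x,w=x) vs C(r=y,w=y). No conflict.
First conflict at steps 1,2.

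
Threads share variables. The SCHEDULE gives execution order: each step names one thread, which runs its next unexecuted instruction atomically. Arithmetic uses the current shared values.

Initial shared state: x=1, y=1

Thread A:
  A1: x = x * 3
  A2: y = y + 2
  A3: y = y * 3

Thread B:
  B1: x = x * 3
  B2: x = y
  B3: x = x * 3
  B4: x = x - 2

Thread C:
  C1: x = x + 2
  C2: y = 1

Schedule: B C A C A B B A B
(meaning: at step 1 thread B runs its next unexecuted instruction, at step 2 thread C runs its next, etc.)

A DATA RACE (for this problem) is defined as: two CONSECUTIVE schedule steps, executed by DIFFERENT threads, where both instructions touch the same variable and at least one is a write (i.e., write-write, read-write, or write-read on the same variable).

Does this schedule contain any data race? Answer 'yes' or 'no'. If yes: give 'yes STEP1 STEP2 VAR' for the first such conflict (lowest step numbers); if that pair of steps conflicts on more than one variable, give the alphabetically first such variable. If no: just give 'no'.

Answer: yes 1 2 x

Derivation:
Steps 1,2: B(x = x * 3) vs C(x = x + 2). RACE on x (W-W).
Steps 2,3: C(x = x + 2) vs A(x = x * 3). RACE on x (W-W).
Steps 3,4: A(r=x,w=x) vs C(r=-,w=y). No conflict.
Steps 4,5: C(y = 1) vs A(y = y + 2). RACE on y (W-W).
Steps 5,6: A(y = y + 2) vs B(x = y). RACE on y (W-R).
Steps 6,7: same thread (B). No race.
Steps 7,8: B(r=x,w=x) vs A(r=y,w=y). No conflict.
Steps 8,9: A(r=y,w=y) vs B(r=x,w=x). No conflict.
First conflict at steps 1,2.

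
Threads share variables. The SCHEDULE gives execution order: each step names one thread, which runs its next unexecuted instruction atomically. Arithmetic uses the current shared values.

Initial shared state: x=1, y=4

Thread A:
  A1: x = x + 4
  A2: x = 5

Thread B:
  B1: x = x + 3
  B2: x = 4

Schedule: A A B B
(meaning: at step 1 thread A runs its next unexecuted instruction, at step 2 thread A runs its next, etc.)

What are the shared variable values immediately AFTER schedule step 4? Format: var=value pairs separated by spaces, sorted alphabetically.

Step 1: thread A executes A1 (x = x + 4). Shared: x=5 y=4. PCs: A@1 B@0
Step 2: thread A executes A2 (x = 5). Shared: x=5 y=4. PCs: A@2 B@0
Step 3: thread B executes B1 (x = x + 3). Shared: x=8 y=4. PCs: A@2 B@1
Step 4: thread B executes B2 (x = 4). Shared: x=4 y=4. PCs: A@2 B@2

Answer: x=4 y=4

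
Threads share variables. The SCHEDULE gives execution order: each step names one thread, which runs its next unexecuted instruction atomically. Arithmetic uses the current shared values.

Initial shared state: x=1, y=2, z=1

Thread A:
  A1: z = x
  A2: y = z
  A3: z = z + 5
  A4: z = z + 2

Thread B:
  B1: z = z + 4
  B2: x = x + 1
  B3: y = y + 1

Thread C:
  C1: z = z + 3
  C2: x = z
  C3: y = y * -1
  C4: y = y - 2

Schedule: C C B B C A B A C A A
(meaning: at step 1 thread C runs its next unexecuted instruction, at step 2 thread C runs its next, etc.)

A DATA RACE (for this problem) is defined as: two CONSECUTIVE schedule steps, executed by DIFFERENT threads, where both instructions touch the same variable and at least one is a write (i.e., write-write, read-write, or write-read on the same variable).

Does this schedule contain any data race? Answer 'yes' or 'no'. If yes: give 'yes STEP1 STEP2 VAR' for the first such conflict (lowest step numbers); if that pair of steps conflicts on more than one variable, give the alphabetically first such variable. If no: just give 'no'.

Steps 1,2: same thread (C). No race.
Steps 2,3: C(x = z) vs B(z = z + 4). RACE on z (R-W).
Steps 3,4: same thread (B). No race.
Steps 4,5: B(r=x,w=x) vs C(r=y,w=y). No conflict.
Steps 5,6: C(r=y,w=y) vs A(r=x,w=z). No conflict.
Steps 6,7: A(r=x,w=z) vs B(r=y,w=y). No conflict.
Steps 7,8: B(y = y + 1) vs A(y = z). RACE on y (W-W).
Steps 8,9: A(y = z) vs C(y = y - 2). RACE on y (W-W).
Steps 9,10: C(r=y,w=y) vs A(r=z,w=z). No conflict.
Steps 10,11: same thread (A). No race.
First conflict at steps 2,3.

Answer: yes 2 3 z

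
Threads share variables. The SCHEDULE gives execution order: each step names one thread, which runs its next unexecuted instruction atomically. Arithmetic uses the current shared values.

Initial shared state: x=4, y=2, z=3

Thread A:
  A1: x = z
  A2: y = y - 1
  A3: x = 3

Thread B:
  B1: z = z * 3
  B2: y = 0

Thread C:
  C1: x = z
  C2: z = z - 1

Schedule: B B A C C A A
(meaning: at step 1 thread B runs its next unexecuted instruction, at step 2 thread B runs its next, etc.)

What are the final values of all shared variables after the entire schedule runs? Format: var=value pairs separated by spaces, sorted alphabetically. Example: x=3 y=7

Step 1: thread B executes B1 (z = z * 3). Shared: x=4 y=2 z=9. PCs: A@0 B@1 C@0
Step 2: thread B executes B2 (y = 0). Shared: x=4 y=0 z=9. PCs: A@0 B@2 C@0
Step 3: thread A executes A1 (x = z). Shared: x=9 y=0 z=9. PCs: A@1 B@2 C@0
Step 4: thread C executes C1 (x = z). Shared: x=9 y=0 z=9. PCs: A@1 B@2 C@1
Step 5: thread C executes C2 (z = z - 1). Shared: x=9 y=0 z=8. PCs: A@1 B@2 C@2
Step 6: thread A executes A2 (y = y - 1). Shared: x=9 y=-1 z=8. PCs: A@2 B@2 C@2
Step 7: thread A executes A3 (x = 3). Shared: x=3 y=-1 z=8. PCs: A@3 B@2 C@2

Answer: x=3 y=-1 z=8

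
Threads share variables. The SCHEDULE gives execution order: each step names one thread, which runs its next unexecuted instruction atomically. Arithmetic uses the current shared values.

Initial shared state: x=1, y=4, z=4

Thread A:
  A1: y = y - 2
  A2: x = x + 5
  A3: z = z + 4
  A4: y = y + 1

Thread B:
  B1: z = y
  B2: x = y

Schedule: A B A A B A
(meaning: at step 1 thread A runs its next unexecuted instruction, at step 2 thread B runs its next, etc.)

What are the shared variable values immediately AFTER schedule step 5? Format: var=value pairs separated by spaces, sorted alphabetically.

Step 1: thread A executes A1 (y = y - 2). Shared: x=1 y=2 z=4. PCs: A@1 B@0
Step 2: thread B executes B1 (z = y). Shared: x=1 y=2 z=2. PCs: A@1 B@1
Step 3: thread A executes A2 (x = x + 5). Shared: x=6 y=2 z=2. PCs: A@2 B@1
Step 4: thread A executes A3 (z = z + 4). Shared: x=6 y=2 z=6. PCs: A@3 B@1
Step 5: thread B executes B2 (x = y). Shared: x=2 y=2 z=6. PCs: A@3 B@2

Answer: x=2 y=2 z=6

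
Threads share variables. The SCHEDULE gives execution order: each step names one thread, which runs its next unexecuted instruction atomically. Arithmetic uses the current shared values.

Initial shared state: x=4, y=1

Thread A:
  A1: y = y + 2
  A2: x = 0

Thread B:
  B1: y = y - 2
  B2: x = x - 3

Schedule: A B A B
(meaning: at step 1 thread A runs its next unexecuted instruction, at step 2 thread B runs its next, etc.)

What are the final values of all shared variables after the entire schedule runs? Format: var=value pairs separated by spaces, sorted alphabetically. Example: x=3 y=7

Answer: x=-3 y=1

Derivation:
Step 1: thread A executes A1 (y = y + 2). Shared: x=4 y=3. PCs: A@1 B@0
Step 2: thread B executes B1 (y = y - 2). Shared: x=4 y=1. PCs: A@1 B@1
Step 3: thread A executes A2 (x = 0). Shared: x=0 y=1. PCs: A@2 B@1
Step 4: thread B executes B2 (x = x - 3). Shared: x=-3 y=1. PCs: A@2 B@2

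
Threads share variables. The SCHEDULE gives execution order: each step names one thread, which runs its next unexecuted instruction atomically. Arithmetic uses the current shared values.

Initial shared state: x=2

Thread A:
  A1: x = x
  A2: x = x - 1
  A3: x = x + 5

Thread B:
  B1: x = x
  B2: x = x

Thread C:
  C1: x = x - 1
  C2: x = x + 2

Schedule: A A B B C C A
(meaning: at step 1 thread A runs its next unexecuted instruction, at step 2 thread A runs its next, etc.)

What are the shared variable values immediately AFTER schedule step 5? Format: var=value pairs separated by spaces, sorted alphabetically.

Step 1: thread A executes A1 (x = x). Shared: x=2. PCs: A@1 B@0 C@0
Step 2: thread A executes A2 (x = x - 1). Shared: x=1. PCs: A@2 B@0 C@0
Step 3: thread B executes B1 (x = x). Shared: x=1. PCs: A@2 B@1 C@0
Step 4: thread B executes B2 (x = x). Shared: x=1. PCs: A@2 B@2 C@0
Step 5: thread C executes C1 (x = x - 1). Shared: x=0. PCs: A@2 B@2 C@1

Answer: x=0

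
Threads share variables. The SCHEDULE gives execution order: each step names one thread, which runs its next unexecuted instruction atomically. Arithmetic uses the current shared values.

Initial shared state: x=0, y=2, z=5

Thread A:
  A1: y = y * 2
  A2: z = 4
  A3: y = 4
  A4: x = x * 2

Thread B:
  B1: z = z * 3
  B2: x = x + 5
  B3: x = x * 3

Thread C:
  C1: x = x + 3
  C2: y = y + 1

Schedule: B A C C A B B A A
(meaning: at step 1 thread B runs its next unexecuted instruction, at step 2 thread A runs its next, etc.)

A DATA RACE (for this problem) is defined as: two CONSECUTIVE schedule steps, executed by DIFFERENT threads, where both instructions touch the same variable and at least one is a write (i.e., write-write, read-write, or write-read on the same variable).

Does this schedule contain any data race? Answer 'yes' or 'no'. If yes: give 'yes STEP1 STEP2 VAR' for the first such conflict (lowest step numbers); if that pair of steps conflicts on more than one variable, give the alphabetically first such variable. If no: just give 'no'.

Steps 1,2: B(r=z,w=z) vs A(r=y,w=y). No conflict.
Steps 2,3: A(r=y,w=y) vs C(r=x,w=x). No conflict.
Steps 3,4: same thread (C). No race.
Steps 4,5: C(r=y,w=y) vs A(r=-,w=z). No conflict.
Steps 5,6: A(r=-,w=z) vs B(r=x,w=x). No conflict.
Steps 6,7: same thread (B). No race.
Steps 7,8: B(r=x,w=x) vs A(r=-,w=y). No conflict.
Steps 8,9: same thread (A). No race.

Answer: no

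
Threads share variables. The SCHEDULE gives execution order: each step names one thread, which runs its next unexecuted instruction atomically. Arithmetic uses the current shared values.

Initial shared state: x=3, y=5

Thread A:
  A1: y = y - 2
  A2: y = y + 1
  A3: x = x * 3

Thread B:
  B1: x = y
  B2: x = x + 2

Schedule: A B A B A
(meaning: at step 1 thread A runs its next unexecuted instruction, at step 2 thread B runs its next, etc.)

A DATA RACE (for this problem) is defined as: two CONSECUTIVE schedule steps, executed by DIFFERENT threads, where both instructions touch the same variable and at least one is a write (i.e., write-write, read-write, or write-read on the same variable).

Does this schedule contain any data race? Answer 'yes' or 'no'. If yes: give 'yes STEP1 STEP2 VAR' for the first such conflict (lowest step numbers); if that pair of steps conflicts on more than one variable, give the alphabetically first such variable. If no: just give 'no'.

Answer: yes 1 2 y

Derivation:
Steps 1,2: A(y = y - 2) vs B(x = y). RACE on y (W-R).
Steps 2,3: B(x = y) vs A(y = y + 1). RACE on y (R-W).
Steps 3,4: A(r=y,w=y) vs B(r=x,w=x). No conflict.
Steps 4,5: B(x = x + 2) vs A(x = x * 3). RACE on x (W-W).
First conflict at steps 1,2.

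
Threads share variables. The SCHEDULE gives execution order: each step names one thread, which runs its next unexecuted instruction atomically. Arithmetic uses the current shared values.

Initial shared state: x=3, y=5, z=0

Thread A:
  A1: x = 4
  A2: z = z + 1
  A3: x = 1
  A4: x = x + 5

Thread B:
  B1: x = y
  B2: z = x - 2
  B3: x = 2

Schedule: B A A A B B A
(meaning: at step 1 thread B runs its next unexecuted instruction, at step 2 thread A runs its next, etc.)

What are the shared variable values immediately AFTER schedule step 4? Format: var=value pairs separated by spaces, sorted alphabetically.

Answer: x=1 y=5 z=1

Derivation:
Step 1: thread B executes B1 (x = y). Shared: x=5 y=5 z=0. PCs: A@0 B@1
Step 2: thread A executes A1 (x = 4). Shared: x=4 y=5 z=0. PCs: A@1 B@1
Step 3: thread A executes A2 (z = z + 1). Shared: x=4 y=5 z=1. PCs: A@2 B@1
Step 4: thread A executes A3 (x = 1). Shared: x=1 y=5 z=1. PCs: A@3 B@1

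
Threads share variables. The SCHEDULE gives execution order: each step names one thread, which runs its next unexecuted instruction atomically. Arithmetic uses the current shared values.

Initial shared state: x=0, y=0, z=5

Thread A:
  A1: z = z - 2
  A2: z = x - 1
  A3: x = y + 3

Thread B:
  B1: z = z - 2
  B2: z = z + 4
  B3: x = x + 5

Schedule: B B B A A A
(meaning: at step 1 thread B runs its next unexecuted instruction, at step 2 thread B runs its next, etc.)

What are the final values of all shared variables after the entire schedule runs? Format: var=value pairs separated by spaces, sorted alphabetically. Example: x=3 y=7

Step 1: thread B executes B1 (z = z - 2). Shared: x=0 y=0 z=3. PCs: A@0 B@1
Step 2: thread B executes B2 (z = z + 4). Shared: x=0 y=0 z=7. PCs: A@0 B@2
Step 3: thread B executes B3 (x = x + 5). Shared: x=5 y=0 z=7. PCs: A@0 B@3
Step 4: thread A executes A1 (z = z - 2). Shared: x=5 y=0 z=5. PCs: A@1 B@3
Step 5: thread A executes A2 (z = x - 1). Shared: x=5 y=0 z=4. PCs: A@2 B@3
Step 6: thread A executes A3 (x = y + 3). Shared: x=3 y=0 z=4. PCs: A@3 B@3

Answer: x=3 y=0 z=4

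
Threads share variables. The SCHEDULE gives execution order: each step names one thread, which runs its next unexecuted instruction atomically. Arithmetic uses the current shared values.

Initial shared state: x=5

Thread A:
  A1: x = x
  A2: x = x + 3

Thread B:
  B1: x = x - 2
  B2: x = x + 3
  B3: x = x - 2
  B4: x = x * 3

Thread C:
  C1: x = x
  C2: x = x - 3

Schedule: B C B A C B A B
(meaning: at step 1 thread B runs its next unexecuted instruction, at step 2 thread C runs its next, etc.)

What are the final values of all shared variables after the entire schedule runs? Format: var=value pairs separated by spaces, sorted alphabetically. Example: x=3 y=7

Step 1: thread B executes B1 (x = x - 2). Shared: x=3. PCs: A@0 B@1 C@0
Step 2: thread C executes C1 (x = x). Shared: x=3. PCs: A@0 B@1 C@1
Step 3: thread B executes B2 (x = x + 3). Shared: x=6. PCs: A@0 B@2 C@1
Step 4: thread A executes A1 (x = x). Shared: x=6. PCs: A@1 B@2 C@1
Step 5: thread C executes C2 (x = x - 3). Shared: x=3. PCs: A@1 B@2 C@2
Step 6: thread B executes B3 (x = x - 2). Shared: x=1. PCs: A@1 B@3 C@2
Step 7: thread A executes A2 (x = x + 3). Shared: x=4. PCs: A@2 B@3 C@2
Step 8: thread B executes B4 (x = x * 3). Shared: x=12. PCs: A@2 B@4 C@2

Answer: x=12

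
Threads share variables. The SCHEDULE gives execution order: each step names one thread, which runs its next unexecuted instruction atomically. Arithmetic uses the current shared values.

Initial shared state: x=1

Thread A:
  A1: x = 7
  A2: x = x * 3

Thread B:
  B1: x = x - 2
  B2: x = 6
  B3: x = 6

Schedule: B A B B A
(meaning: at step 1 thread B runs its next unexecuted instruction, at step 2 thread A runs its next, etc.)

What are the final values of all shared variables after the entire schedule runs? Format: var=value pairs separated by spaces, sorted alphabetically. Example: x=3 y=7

Answer: x=18

Derivation:
Step 1: thread B executes B1 (x = x - 2). Shared: x=-1. PCs: A@0 B@1
Step 2: thread A executes A1 (x = 7). Shared: x=7. PCs: A@1 B@1
Step 3: thread B executes B2 (x = 6). Shared: x=6. PCs: A@1 B@2
Step 4: thread B executes B3 (x = 6). Shared: x=6. PCs: A@1 B@3
Step 5: thread A executes A2 (x = x * 3). Shared: x=18. PCs: A@2 B@3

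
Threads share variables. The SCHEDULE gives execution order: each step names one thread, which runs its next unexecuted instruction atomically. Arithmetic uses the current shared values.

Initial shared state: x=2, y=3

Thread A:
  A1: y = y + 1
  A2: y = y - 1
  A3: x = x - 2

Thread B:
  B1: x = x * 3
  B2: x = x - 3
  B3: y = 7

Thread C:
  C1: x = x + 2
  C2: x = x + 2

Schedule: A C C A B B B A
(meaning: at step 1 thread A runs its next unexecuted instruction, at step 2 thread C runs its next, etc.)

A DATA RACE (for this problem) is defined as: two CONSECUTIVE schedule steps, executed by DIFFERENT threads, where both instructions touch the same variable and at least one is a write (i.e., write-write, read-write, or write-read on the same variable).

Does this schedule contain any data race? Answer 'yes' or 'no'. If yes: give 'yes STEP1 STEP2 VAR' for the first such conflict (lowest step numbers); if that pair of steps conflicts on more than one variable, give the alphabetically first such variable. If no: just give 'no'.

Answer: no

Derivation:
Steps 1,2: A(r=y,w=y) vs C(r=x,w=x). No conflict.
Steps 2,3: same thread (C). No race.
Steps 3,4: C(r=x,w=x) vs A(r=y,w=y). No conflict.
Steps 4,5: A(r=y,w=y) vs B(r=x,w=x). No conflict.
Steps 5,6: same thread (B). No race.
Steps 6,7: same thread (B). No race.
Steps 7,8: B(r=-,w=y) vs A(r=x,w=x). No conflict.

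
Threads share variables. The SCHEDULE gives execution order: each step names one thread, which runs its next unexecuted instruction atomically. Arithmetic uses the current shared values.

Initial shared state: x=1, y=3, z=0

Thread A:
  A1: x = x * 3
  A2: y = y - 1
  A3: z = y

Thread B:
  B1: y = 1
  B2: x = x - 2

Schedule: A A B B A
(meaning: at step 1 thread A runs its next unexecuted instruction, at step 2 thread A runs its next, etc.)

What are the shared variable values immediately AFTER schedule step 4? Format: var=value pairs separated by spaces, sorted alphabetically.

Step 1: thread A executes A1 (x = x * 3). Shared: x=3 y=3 z=0. PCs: A@1 B@0
Step 2: thread A executes A2 (y = y - 1). Shared: x=3 y=2 z=0. PCs: A@2 B@0
Step 3: thread B executes B1 (y = 1). Shared: x=3 y=1 z=0. PCs: A@2 B@1
Step 4: thread B executes B2 (x = x - 2). Shared: x=1 y=1 z=0. PCs: A@2 B@2

Answer: x=1 y=1 z=0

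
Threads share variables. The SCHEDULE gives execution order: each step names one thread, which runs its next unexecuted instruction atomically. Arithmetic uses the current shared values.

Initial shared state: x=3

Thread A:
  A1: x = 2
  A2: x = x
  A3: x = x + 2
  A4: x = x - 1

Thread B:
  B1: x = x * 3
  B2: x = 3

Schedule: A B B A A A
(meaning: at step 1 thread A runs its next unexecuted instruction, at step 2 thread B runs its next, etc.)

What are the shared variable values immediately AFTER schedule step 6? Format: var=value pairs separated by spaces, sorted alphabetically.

Step 1: thread A executes A1 (x = 2). Shared: x=2. PCs: A@1 B@0
Step 2: thread B executes B1 (x = x * 3). Shared: x=6. PCs: A@1 B@1
Step 3: thread B executes B2 (x = 3). Shared: x=3. PCs: A@1 B@2
Step 4: thread A executes A2 (x = x). Shared: x=3. PCs: A@2 B@2
Step 5: thread A executes A3 (x = x + 2). Shared: x=5. PCs: A@3 B@2
Step 6: thread A executes A4 (x = x - 1). Shared: x=4. PCs: A@4 B@2

Answer: x=4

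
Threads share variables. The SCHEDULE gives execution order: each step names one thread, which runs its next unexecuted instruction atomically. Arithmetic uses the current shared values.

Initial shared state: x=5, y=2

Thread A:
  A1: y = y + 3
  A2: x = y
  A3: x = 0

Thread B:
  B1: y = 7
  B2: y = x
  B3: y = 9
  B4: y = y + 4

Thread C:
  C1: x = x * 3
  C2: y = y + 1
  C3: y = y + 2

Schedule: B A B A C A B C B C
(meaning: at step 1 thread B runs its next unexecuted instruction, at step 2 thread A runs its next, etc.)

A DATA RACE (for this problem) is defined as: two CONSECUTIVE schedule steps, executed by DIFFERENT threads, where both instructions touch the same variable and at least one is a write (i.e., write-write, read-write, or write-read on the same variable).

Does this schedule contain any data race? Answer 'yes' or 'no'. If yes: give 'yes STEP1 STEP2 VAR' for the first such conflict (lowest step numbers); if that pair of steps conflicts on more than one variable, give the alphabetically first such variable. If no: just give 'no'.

Answer: yes 1 2 y

Derivation:
Steps 1,2: B(y = 7) vs A(y = y + 3). RACE on y (W-W).
Steps 2,3: A(y = y + 3) vs B(y = x). RACE on y (W-W).
Steps 3,4: B(y = x) vs A(x = y). RACE on x (R-W), y (W-R). Multiple vars; alphabetically first is x.
Steps 4,5: A(x = y) vs C(x = x * 3). RACE on x (W-W).
Steps 5,6: C(x = x * 3) vs A(x = 0). RACE on x (W-W).
Steps 6,7: A(r=-,w=x) vs B(r=-,w=y). No conflict.
Steps 7,8: B(y = 9) vs C(y = y + 1). RACE on y (W-W).
Steps 8,9: C(y = y + 1) vs B(y = y + 4). RACE on y (W-W).
Steps 9,10: B(y = y + 4) vs C(y = y + 2). RACE on y (W-W).
First conflict at steps 1,2.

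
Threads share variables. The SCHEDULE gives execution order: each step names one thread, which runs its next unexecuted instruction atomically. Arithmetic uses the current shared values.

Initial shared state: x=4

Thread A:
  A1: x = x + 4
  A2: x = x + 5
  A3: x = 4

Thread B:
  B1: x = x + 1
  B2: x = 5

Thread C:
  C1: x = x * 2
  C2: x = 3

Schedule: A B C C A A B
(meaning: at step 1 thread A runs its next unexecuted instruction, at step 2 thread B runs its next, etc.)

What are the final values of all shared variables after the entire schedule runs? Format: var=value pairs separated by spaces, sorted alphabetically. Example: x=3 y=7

Answer: x=5

Derivation:
Step 1: thread A executes A1 (x = x + 4). Shared: x=8. PCs: A@1 B@0 C@0
Step 2: thread B executes B1 (x = x + 1). Shared: x=9. PCs: A@1 B@1 C@0
Step 3: thread C executes C1 (x = x * 2). Shared: x=18. PCs: A@1 B@1 C@1
Step 4: thread C executes C2 (x = 3). Shared: x=3. PCs: A@1 B@1 C@2
Step 5: thread A executes A2 (x = x + 5). Shared: x=8. PCs: A@2 B@1 C@2
Step 6: thread A executes A3 (x = 4). Shared: x=4. PCs: A@3 B@1 C@2
Step 7: thread B executes B2 (x = 5). Shared: x=5. PCs: A@3 B@2 C@2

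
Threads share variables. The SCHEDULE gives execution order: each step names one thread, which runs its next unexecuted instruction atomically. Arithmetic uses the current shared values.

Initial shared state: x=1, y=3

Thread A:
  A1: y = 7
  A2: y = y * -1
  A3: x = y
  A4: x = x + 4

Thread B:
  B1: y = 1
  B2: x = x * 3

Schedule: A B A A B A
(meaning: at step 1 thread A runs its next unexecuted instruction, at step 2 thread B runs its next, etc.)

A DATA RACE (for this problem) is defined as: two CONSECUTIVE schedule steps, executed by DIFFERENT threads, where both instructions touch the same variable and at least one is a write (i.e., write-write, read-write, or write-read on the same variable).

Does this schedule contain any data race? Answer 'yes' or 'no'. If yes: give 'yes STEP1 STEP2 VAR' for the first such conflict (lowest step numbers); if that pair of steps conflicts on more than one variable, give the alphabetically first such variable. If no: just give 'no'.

Steps 1,2: A(y = 7) vs B(y = 1). RACE on y (W-W).
Steps 2,3: B(y = 1) vs A(y = y * -1). RACE on y (W-W).
Steps 3,4: same thread (A). No race.
Steps 4,5: A(x = y) vs B(x = x * 3). RACE on x (W-W).
Steps 5,6: B(x = x * 3) vs A(x = x + 4). RACE on x (W-W).
First conflict at steps 1,2.

Answer: yes 1 2 y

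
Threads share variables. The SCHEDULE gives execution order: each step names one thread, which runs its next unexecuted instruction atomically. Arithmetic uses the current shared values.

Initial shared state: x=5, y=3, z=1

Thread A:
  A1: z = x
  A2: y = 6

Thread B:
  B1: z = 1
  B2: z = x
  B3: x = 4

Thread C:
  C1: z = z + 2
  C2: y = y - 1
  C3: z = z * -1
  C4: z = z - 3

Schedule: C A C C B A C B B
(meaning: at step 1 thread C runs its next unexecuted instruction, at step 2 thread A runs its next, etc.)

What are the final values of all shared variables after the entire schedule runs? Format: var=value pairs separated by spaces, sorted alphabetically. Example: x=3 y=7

Step 1: thread C executes C1 (z = z + 2). Shared: x=5 y=3 z=3. PCs: A@0 B@0 C@1
Step 2: thread A executes A1 (z = x). Shared: x=5 y=3 z=5. PCs: A@1 B@0 C@1
Step 3: thread C executes C2 (y = y - 1). Shared: x=5 y=2 z=5. PCs: A@1 B@0 C@2
Step 4: thread C executes C3 (z = z * -1). Shared: x=5 y=2 z=-5. PCs: A@1 B@0 C@3
Step 5: thread B executes B1 (z = 1). Shared: x=5 y=2 z=1. PCs: A@1 B@1 C@3
Step 6: thread A executes A2 (y = 6). Shared: x=5 y=6 z=1. PCs: A@2 B@1 C@3
Step 7: thread C executes C4 (z = z - 3). Shared: x=5 y=6 z=-2. PCs: A@2 B@1 C@4
Step 8: thread B executes B2 (z = x). Shared: x=5 y=6 z=5. PCs: A@2 B@2 C@4
Step 9: thread B executes B3 (x = 4). Shared: x=4 y=6 z=5. PCs: A@2 B@3 C@4

Answer: x=4 y=6 z=5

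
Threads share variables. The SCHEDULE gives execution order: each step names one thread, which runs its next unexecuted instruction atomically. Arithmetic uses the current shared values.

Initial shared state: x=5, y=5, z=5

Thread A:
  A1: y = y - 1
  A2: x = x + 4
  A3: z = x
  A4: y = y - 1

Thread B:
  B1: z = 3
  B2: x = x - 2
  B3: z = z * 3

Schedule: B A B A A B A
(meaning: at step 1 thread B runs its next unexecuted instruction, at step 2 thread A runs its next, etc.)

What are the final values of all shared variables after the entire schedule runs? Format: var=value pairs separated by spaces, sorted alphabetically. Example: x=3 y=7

Answer: x=7 y=3 z=21

Derivation:
Step 1: thread B executes B1 (z = 3). Shared: x=5 y=5 z=3. PCs: A@0 B@1
Step 2: thread A executes A1 (y = y - 1). Shared: x=5 y=4 z=3. PCs: A@1 B@1
Step 3: thread B executes B2 (x = x - 2). Shared: x=3 y=4 z=3. PCs: A@1 B@2
Step 4: thread A executes A2 (x = x + 4). Shared: x=7 y=4 z=3. PCs: A@2 B@2
Step 5: thread A executes A3 (z = x). Shared: x=7 y=4 z=7. PCs: A@3 B@2
Step 6: thread B executes B3 (z = z * 3). Shared: x=7 y=4 z=21. PCs: A@3 B@3
Step 7: thread A executes A4 (y = y - 1). Shared: x=7 y=3 z=21. PCs: A@4 B@3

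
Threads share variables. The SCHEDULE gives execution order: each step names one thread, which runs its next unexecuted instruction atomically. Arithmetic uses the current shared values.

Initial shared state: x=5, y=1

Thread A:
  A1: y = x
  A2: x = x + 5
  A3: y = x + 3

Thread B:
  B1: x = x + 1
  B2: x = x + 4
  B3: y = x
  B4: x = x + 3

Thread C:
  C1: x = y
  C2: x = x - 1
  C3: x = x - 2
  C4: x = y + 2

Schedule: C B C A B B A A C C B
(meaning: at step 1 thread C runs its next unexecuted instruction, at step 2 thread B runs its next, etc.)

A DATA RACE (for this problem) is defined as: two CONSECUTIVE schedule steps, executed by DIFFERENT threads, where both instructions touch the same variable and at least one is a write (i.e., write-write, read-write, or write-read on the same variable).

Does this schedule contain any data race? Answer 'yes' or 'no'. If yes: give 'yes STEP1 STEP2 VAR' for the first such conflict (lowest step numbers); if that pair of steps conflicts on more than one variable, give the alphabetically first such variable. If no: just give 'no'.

Answer: yes 1 2 x

Derivation:
Steps 1,2: C(x = y) vs B(x = x + 1). RACE on x (W-W).
Steps 2,3: B(x = x + 1) vs C(x = x - 1). RACE on x (W-W).
Steps 3,4: C(x = x - 1) vs A(y = x). RACE on x (W-R).
Steps 4,5: A(y = x) vs B(x = x + 4). RACE on x (R-W).
Steps 5,6: same thread (B). No race.
Steps 6,7: B(y = x) vs A(x = x + 5). RACE on x (R-W).
Steps 7,8: same thread (A). No race.
Steps 8,9: A(y = x + 3) vs C(x = x - 2). RACE on x (R-W).
Steps 9,10: same thread (C). No race.
Steps 10,11: C(x = y + 2) vs B(x = x + 3). RACE on x (W-W).
First conflict at steps 1,2.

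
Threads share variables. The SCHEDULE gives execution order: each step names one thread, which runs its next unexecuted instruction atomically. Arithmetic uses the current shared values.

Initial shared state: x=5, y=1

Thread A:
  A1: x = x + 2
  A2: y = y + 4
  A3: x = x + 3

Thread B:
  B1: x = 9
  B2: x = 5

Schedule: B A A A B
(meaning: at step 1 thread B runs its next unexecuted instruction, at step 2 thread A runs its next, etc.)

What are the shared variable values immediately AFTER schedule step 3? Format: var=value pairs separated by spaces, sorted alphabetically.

Step 1: thread B executes B1 (x = 9). Shared: x=9 y=1. PCs: A@0 B@1
Step 2: thread A executes A1 (x = x + 2). Shared: x=11 y=1. PCs: A@1 B@1
Step 3: thread A executes A2 (y = y + 4). Shared: x=11 y=5. PCs: A@2 B@1

Answer: x=11 y=5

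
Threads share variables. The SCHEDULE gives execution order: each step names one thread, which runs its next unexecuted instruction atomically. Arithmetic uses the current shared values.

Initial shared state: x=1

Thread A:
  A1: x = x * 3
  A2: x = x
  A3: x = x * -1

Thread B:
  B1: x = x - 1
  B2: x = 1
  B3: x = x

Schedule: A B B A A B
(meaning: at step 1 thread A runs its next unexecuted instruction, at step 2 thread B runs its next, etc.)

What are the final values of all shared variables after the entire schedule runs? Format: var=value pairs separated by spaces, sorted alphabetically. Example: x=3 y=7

Step 1: thread A executes A1 (x = x * 3). Shared: x=3. PCs: A@1 B@0
Step 2: thread B executes B1 (x = x - 1). Shared: x=2. PCs: A@1 B@1
Step 3: thread B executes B2 (x = 1). Shared: x=1. PCs: A@1 B@2
Step 4: thread A executes A2 (x = x). Shared: x=1. PCs: A@2 B@2
Step 5: thread A executes A3 (x = x * -1). Shared: x=-1. PCs: A@3 B@2
Step 6: thread B executes B3 (x = x). Shared: x=-1. PCs: A@3 B@3

Answer: x=-1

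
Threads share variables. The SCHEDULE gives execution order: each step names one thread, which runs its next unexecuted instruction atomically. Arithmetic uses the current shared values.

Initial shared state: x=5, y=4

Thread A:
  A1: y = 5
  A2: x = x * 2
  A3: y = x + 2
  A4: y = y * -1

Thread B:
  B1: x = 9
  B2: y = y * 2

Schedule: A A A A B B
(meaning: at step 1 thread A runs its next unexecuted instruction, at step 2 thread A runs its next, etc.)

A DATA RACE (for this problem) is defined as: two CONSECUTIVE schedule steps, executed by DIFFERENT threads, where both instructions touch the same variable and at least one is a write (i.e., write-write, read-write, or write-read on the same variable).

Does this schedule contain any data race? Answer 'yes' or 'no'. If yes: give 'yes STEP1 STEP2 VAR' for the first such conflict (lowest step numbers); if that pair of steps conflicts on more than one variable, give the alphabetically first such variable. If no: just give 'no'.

Answer: no

Derivation:
Steps 1,2: same thread (A). No race.
Steps 2,3: same thread (A). No race.
Steps 3,4: same thread (A). No race.
Steps 4,5: A(r=y,w=y) vs B(r=-,w=x). No conflict.
Steps 5,6: same thread (B). No race.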